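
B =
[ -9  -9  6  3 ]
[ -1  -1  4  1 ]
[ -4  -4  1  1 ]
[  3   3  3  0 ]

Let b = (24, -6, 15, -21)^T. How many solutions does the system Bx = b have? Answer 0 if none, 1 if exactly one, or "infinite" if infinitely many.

Row reduce the augmented matrix [B | b].
R2 ← R2 − (1/9)·R1: [0, 0, 10/3, 2/3, -26/3]
R3 ← R3 − (4/9)·R1: [0, 0, -5/3, -1/3, 13/3]
R4 ← R4 + (1/3)·R1: [0, 0, 5, 1, -13]
R3 ← R3 + (1/2)·R2: [0, 0, 0, 0, 0]
R4 ← R4 − (3/2)·R2: [0, 0, 0, 0, 0]
The echelon form has 2 nonzero rows, and every pivot lies in the first 4 columns, so rank(B) = rank([B|b]) = 2.
The system is consistent.
rank = 2 < 4 unknowns, so there are infinitely many solutions.

infinite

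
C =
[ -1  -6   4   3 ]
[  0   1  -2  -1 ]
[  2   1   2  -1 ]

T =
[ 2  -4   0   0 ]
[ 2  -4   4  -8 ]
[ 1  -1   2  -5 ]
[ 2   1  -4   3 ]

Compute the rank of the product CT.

First compute CT:
[[ -4,  27, -28,  37],
 [ -2,  -3,   4,  -1],
 [  6, -15,  12, -21]]
Now row reduce the product.
R2 ← R2 − (1/2)·R1: [0, -33/2, 18, -39/2]
R3 ← R3 + (3/2)·R1: [0, 51/2, -30, 69/2]
R3 ← R3 + (17/11)·R2: [0, 0, -24/11, 48/11]
3 nonzero rows, so rank(CT) = 3.

3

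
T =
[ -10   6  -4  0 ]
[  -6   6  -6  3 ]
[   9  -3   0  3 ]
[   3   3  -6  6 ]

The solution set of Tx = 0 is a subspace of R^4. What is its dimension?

Row reduce to echelon form.
R2 ← R2 − (3/5)·R1: [0, 12/5, -18/5, 3]
R3 ← R3 + (9/10)·R1: [0, 12/5, -18/5, 3]
R4 ← R4 + (3/10)·R1: [0, 24/5, -36/5, 6]
R3 ← R3 − R2: [0, 0, 0, 0]
R4 ← R4 − (2)·R2: [0, 0, 0, 0]
2 nonzero rows, so rank(T) = 2.
T has 4 columns; by rank–nullity, nullity = 4 − 2 = 2.

2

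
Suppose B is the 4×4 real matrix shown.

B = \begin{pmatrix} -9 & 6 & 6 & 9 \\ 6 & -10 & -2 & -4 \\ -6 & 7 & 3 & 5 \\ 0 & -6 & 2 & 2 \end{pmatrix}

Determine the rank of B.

2

Row reduce to echelon form.
R2 ← R2 + (2/3)·R1: [0, -6, 2, 2]
R3 ← R3 − (2/3)·R1: [0, 3, -1, -1]
R3 ← R3 + (1/2)·R2: [0, 0, 0, 0]
R4 ← R4 − R2: [0, 0, 0, 0]
Echelon form has 2 nonzero rows, so rank(B) = 2.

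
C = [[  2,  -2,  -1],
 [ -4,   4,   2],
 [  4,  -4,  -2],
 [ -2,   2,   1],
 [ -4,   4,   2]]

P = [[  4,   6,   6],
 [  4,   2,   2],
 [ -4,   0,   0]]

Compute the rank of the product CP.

First compute CP:
[[  4,   8,   8],
 [ -8, -16, -16],
 [  8,  16,  16],
 [ -4,  -8,  -8],
 [ -8, -16, -16]]
Now row reduce the product.
R2 ← R2 + (2)·R1: [0, 0, 0]
R3 ← R3 − (2)·R1: [0, 0, 0]
R4 ← R4 + R1: [0, 0, 0]
R5 ← R5 + (2)·R1: [0, 0, 0]
1 nonzero row, so rank(CP) = 1.

1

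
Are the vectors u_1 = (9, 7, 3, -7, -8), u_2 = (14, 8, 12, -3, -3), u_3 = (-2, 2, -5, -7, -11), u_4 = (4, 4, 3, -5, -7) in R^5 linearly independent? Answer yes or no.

Form the matrix with these vectors as rows and row reduce.
R2 ← R2 − (14/9)·R1: [0, -26/9, 22/3, 71/9, 85/9]
R3 ← R3 + (2/9)·R1: [0, 32/9, -13/3, -77/9, -115/9]
R4 ← R4 − (4/9)·R1: [0, 8/9, 5/3, -17/9, -31/9]
R3 ← R3 + (16/13)·R2: [0, 0, 61/13, 15/13, -15/13]
R4 ← R4 + (4/13)·R2: [0, 0, 51/13, 7/13, -7/13]
R4 ← R4 − (51/61)·R3: [0, 0, 0, -26/61, 26/61]
4 nonzero rows, so the 4 vectors span a space of dimension 4.
Since 4 = 4, the vectors are linearly independent.

yes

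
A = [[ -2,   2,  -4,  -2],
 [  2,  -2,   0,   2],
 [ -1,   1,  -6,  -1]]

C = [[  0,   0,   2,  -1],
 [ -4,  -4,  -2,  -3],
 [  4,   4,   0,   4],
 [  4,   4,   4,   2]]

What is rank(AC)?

2

First compute AC:
[[-32, -32, -16, -24],
 [ 16,  16,  16,   8],
 [-32, -32,  -8, -28]]
Now row reduce the product.
R2 ← R2 + (1/2)·R1: [0, 0, 8, -4]
R3 ← R3 − R1: [0, 0, 8, -4]
R3 ← R3 − R2: [0, 0, 0, 0]
2 nonzero rows, so rank(AC) = 2.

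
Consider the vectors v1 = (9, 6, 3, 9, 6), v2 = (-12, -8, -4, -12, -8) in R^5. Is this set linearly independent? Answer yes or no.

no

Form the matrix with these vectors as rows and row reduce.
R2 ← R2 + (4/3)·R1: [0, 0, 0, 0, 0]
1 nonzero row, so the 2 vectors span a space of dimension 1.
Since 1 < 2, the vectors are linearly dependent.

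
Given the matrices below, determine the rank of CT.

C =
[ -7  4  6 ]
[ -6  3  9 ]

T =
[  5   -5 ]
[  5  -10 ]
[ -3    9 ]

2

First compute CT:
[[-33,  49],
 [-42,  81]]
Now row reduce the product.
R2 ← R2 − (14/11)·R1: [0, 205/11]
2 nonzero rows, so rank(CT) = 2.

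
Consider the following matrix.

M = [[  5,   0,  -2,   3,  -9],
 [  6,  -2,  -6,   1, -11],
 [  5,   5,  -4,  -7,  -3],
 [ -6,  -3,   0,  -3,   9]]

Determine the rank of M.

3

Row reduce to echelon form.
R2 ← R2 − (6/5)·R1: [0, -2, -18/5, -13/5, -1/5]
R3 ← R3 − R1: [0, 5, -2, -10, 6]
R4 ← R4 + (6/5)·R1: [0, -3, -12/5, 3/5, -9/5]
R3 ← R3 + (5/2)·R2: [0, 0, -11, -33/2, 11/2]
R4 ← R4 − (3/2)·R2: [0, 0, 3, 9/2, -3/2]
R4 ← R4 + (3/11)·R3: [0, 0, 0, 0, 0]
Echelon form has 3 nonzero rows, so rank(M) = 3.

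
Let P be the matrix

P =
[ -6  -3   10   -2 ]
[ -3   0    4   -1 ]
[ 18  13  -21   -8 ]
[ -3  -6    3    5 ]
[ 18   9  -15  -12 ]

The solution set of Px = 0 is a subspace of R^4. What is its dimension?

1

Row reduce to echelon form.
R2 ← R2 − (1/2)·R1: [0, 3/2, -1, 0]
R3 ← R3 + (3)·R1: [0, 4, 9, -14]
R4 ← R4 − (1/2)·R1: [0, -9/2, -2, 6]
R5 ← R5 + (3)·R1: [0, 0, 15, -18]
R3 ← R3 − (8/3)·R2: [0, 0, 35/3, -14]
R4 ← R4 + (3)·R2: [0, 0, -5, 6]
R4 ← R4 + (3/7)·R3: [0, 0, 0, 0]
R5 ← R5 − (9/7)·R3: [0, 0, 0, 0]
3 nonzero rows, so rank(P) = 3.
P has 4 columns; by rank–nullity, nullity = 4 − 3 = 1.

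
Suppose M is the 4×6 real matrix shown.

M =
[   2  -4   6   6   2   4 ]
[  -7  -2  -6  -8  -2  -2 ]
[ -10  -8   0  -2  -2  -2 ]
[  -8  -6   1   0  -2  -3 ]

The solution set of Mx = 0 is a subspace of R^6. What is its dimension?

Row reduce to echelon form.
R2 ← R2 + (7/2)·R1: [0, -16, 15, 13, 5, 12]
R3 ← R3 + (5)·R1: [0, -28, 30, 28, 8, 18]
R4 ← R4 + (4)·R1: [0, -22, 25, 24, 6, 13]
R3 ← R3 − (7/4)·R2: [0, 0, 15/4, 21/4, -3/4, -3]
R4 ← R4 − (11/8)·R2: [0, 0, 35/8, 49/8, -7/8, -7/2]
R4 ← R4 − (7/6)·R3: [0, 0, 0, 0, 0, 0]
3 nonzero rows, so rank(M) = 3.
M has 6 columns; by rank–nullity, nullity = 6 − 3 = 3.

3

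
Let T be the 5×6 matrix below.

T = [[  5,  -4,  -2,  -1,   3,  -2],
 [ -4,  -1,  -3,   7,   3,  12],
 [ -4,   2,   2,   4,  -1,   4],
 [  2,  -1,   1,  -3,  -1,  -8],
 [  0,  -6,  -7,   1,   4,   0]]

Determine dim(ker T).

2

Row reduce to echelon form.
R2 ← R2 + (4/5)·R1: [0, -21/5, -23/5, 31/5, 27/5, 52/5]
R3 ← R3 + (4/5)·R1: [0, -6/5, 2/5, 16/5, 7/5, 12/5]
R4 ← R4 − (2/5)·R1: [0, 3/5, 9/5, -13/5, -11/5, -36/5]
R3 ← R3 − (2/7)·R2: [0, 0, 12/7, 10/7, -1/7, -4/7]
R4 ← R4 + (1/7)·R2: [0, 0, 8/7, -12/7, -10/7, -40/7]
R5 ← R5 − (10/7)·R2: [0, 0, -3/7, -55/7, -26/7, -104/7]
R4 ← R4 − (2/3)·R3: [0, 0, 0, -8/3, -4/3, -16/3]
R5 ← R5 + (1/4)·R3: [0, 0, 0, -15/2, -15/4, -15]
R5 ← R5 − (45/16)·R4: [0, 0, 0, 0, 0, 0]
4 nonzero rows, so rank(T) = 4.
T has 6 columns; by rank–nullity, nullity = 6 − 4 = 2.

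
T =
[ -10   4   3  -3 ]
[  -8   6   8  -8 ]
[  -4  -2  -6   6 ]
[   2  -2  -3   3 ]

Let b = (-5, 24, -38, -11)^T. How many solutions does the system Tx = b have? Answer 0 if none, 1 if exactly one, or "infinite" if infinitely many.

Row reduce the augmented matrix [T | b].
R2 ← R2 − (4/5)·R1: [0, 14/5, 28/5, -28/5, 28]
R3 ← R3 − (2/5)·R1: [0, -18/5, -36/5, 36/5, -36]
R4 ← R4 + (1/5)·R1: [0, -6/5, -12/5, 12/5, -12]
R3 ← R3 + (9/7)·R2: [0, 0, 0, 0, 0]
R4 ← R4 + (3/7)·R2: [0, 0, 0, 0, 0]
The echelon form has 2 nonzero rows, and every pivot lies in the first 4 columns, so rank(T) = rank([T|b]) = 2.
The system is consistent.
rank = 2 < 4 unknowns, so there are infinitely many solutions.

infinite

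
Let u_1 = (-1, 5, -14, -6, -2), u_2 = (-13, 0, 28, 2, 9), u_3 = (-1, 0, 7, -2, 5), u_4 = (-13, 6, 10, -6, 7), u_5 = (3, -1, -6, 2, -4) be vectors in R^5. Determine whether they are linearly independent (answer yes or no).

Form the matrix with these vectors as rows and row reduce.
R2 ← R2 − (13)·R1: [0, -65, 210, 80, 35]
R3 ← R3 − R1: [0, -5, 21, 4, 7]
R4 ← R4 − (13)·R1: [0, -59, 192, 72, 33]
R5 ← R5 + (3)·R1: [0, 14, -48, -16, -10]
R3 ← R3 − (1/13)·R2: [0, 0, 63/13, -28/13, 56/13]
R4 ← R4 − (59/65)·R2: [0, 0, 18/13, -8/13, 16/13]
R5 ← R5 + (14/65)·R2: [0, 0, -36/13, 16/13, -32/13]
R4 ← R4 − (2/7)·R3: [0, 0, 0, 0, 0]
R5 ← R5 + (4/7)·R3: [0, 0, 0, 0, 0]
3 nonzero rows, so the 5 vectors span a space of dimension 3.
Since 3 < 5, the vectors are linearly dependent.

no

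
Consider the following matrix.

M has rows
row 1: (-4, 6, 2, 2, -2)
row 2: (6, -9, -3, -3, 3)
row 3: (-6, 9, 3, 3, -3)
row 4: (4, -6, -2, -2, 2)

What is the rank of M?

Row reduce to echelon form.
R2 ← R2 + (3/2)·R1: [0, 0, 0, 0, 0]
R3 ← R3 − (3/2)·R1: [0, 0, 0, 0, 0]
R4 ← R4 + R1: [0, 0, 0, 0, 0]
Echelon form has 1 nonzero row, so rank(M) = 1.

1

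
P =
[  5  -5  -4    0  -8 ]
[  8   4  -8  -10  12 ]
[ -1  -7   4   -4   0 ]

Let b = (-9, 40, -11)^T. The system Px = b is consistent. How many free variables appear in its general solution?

2

Row reduce the augmented matrix [P | b].
R2 ← R2 − (8/5)·R1: [0, 12, -8/5, -10, 124/5, 272/5]
R3 ← R3 + (1/5)·R1: [0, -8, 16/5, -4, -8/5, -64/5]
R3 ← R3 + (2/3)·R2: [0, 0, 32/15, -32/3, 224/15, 352/15]
The echelon form has 3 nonzero rows, and every pivot lies in the first 5 columns, so rank(P) = rank([P|b]) = 3.
The system is consistent.
Free variables = (unknowns) − (rank) = 5 − 3 = 2.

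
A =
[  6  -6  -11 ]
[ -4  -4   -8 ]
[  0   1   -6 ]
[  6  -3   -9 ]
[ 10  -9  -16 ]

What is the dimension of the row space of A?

3

Row reduce to echelon form.
R2 ← R2 + (2/3)·R1: [0, -8, -46/3]
R4 ← R4 − R1: [0, 3, 2]
R5 ← R5 − (5/3)·R1: [0, 1, 7/3]
R3 ← R3 + (1/8)·R2: [0, 0, -95/12]
R4 ← R4 + (3/8)·R2: [0, 0, -15/4]
R5 ← R5 + (1/8)·R2: [0, 0, 5/12]
R4 ← R4 − (9/19)·R3: [0, 0, 0]
R5 ← R5 + (1/19)·R3: [0, 0, 0]
Echelon form has 3 nonzero rows, so rank(A) = 3.
The row space has dimension equal to the rank: 3.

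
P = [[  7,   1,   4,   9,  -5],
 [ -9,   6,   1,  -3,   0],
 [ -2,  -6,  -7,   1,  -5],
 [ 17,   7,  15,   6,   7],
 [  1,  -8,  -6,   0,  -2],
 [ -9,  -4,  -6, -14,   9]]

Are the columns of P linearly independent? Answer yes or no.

no

Row reduce P to echelon form.
R2 ← R2 + (9/7)·R1: [0, 51/7, 43/7, 60/7, -45/7]
R3 ← R3 + (2/7)·R1: [0, -40/7, -41/7, 25/7, -45/7]
R4 ← R4 − (17/7)·R1: [0, 32/7, 37/7, -111/7, 134/7]
R5 ← R5 − (1/7)·R1: [0, -57/7, -46/7, -9/7, -9/7]
R6 ← R6 + (9/7)·R1: [0, -19/7, -6/7, -17/7, 18/7]
R3 ← R3 + (40/51)·R2: [0, 0, -53/51, 175/17, -195/17]
R4 ← R4 − (32/51)·R2: [0, 0, 73/51, -361/17, 394/17]
R5 ← R5 + (19/17)·R2: [0, 0, 5/17, 141/17, -144/17]
R6 ← R6 + (19/51)·R2: [0, 0, 73/51, 13/17, 3/17]
R4 ← R4 + (73/53)·R3: [0, 0, 0, -374/53, 391/53]
R5 ← R5 + (15/53)·R3: [0, 0, 0, 594/53, -621/53]
R6 ← R6 + (73/53)·R3: [0, 0, 0, 792/53, -828/53]
R5 ← R5 + (27/17)·R4: [0, 0, 0, 0, 0]
R6 ← R6 + (36/17)·R4: [0, 0, 0, 0, 0]
4 pivots among 5 columns.
Only 4 < 5 pivot columns, so the columns are linearly dependent.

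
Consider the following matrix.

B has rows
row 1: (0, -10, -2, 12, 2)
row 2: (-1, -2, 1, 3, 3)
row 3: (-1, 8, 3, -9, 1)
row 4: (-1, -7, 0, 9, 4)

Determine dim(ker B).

Row reduce to echelon form.
Swap R1 ↔ R2
R3 ← R3 − R1: [0, 10, 2, -12, -2]
R4 ← R4 − R1: [0, -5, -1, 6, 1]
R3 ← R3 + R2: [0, 0, 0, 0, 0]
R4 ← R4 − (1/2)·R2: [0, 0, 0, 0, 0]
2 nonzero rows, so rank(B) = 2.
B has 5 columns; by rank–nullity, nullity = 5 − 2 = 3.

3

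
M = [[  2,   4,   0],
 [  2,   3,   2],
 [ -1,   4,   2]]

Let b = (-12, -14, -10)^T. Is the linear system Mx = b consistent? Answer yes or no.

Row reduce the augmented matrix [M | b].
R2 ← R2 − R1: [0, -1, 2, -2]
R3 ← R3 + (1/2)·R1: [0, 6, 2, -16]
R3 ← R3 + (6)·R2: [0, 0, 14, -28]
The echelon form has 3 nonzero rows, and every pivot lies in the first 3 columns, so rank(M) = rank([M|b]) = 3.
The system is consistent.

yes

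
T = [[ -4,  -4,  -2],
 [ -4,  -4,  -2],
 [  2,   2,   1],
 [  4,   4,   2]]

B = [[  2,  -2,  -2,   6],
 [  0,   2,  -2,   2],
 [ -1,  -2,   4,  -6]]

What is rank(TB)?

1

First compute TB:
[[ -6,   4,   8, -20],
 [ -6,   4,   8, -20],
 [  3,  -2,  -4,  10],
 [  6,  -4,  -8,  20]]
Now row reduce the product.
R2 ← R2 − R1: [0, 0, 0, 0]
R3 ← R3 + (1/2)·R1: [0, 0, 0, 0]
R4 ← R4 + R1: [0, 0, 0, 0]
1 nonzero row, so rank(TB) = 1.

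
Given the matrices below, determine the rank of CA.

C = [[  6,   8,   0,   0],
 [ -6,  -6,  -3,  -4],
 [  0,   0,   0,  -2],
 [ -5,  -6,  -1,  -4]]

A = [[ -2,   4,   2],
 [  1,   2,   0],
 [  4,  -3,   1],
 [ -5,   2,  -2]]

3

First compute CA:
[[ -4,  40,  12],
 [ 14, -35,  -7],
 [ 10,  -4,   4],
 [ 20, -37,  -3]]
Now row reduce the product.
R2 ← R2 + (7/2)·R1: [0, 105, 35]
R3 ← R3 + (5/2)·R1: [0, 96, 34]
R4 ← R4 + (5)·R1: [0, 163, 57]
R3 ← R3 − (32/35)·R2: [0, 0, 2]
R4 ← R4 − (163/105)·R2: [0, 0, 8/3]
R4 ← R4 − (4/3)·R3: [0, 0, 0]
3 nonzero rows, so rank(CA) = 3.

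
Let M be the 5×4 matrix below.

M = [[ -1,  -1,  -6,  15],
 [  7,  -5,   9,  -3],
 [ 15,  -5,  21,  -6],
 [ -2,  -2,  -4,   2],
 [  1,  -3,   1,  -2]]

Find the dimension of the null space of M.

1

Row reduce to echelon form.
R2 ← R2 + (7)·R1: [0, -12, -33, 102]
R3 ← R3 + (15)·R1: [0, -20, -69, 219]
R4 ← R4 − (2)·R1: [0, 0, 8, -28]
R5 ← R5 + R1: [0, -4, -5, 13]
R3 ← R3 − (5/3)·R2: [0, 0, -14, 49]
R5 ← R5 − (1/3)·R2: [0, 0, 6, -21]
R4 ← R4 + (4/7)·R3: [0, 0, 0, 0]
R5 ← R5 + (3/7)·R3: [0, 0, 0, 0]
3 nonzero rows, so rank(M) = 3.
M has 4 columns; by rank–nullity, nullity = 4 − 3 = 1.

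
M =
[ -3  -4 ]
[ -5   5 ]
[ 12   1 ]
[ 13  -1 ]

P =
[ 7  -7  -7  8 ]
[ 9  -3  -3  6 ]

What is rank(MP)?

2

First compute MP:
[[-57,  33,  33, -48],
 [ 10,  20,  20, -10],
 [ 93, -87, -87, 102],
 [ 82, -88, -88,  98]]
Now row reduce the product.
R2 ← R2 + (10/57)·R1: [0, 490/19, 490/19, -350/19]
R3 ← R3 + (31/19)·R1: [0, -630/19, -630/19, 450/19]
R4 ← R4 + (82/57)·R1: [0, -770/19, -770/19, 550/19]
R3 ← R3 + (9/7)·R2: [0, 0, 0, 0]
R4 ← R4 + (11/7)·R2: [0, 0, 0, 0]
2 nonzero rows, so rank(MP) = 2.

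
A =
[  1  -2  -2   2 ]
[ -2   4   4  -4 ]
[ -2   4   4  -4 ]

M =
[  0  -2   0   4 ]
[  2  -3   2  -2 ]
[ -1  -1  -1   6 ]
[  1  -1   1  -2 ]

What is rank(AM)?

First compute AM:
[[  0,   4,   0,  -8],
 [  0,  -8,   0,  16],
 [  0,  -8,   0,  16]]
Now row reduce the product.
R2 ← R2 + (2)·R1: [0, 0, 0, 0]
R3 ← R3 + (2)·R1: [0, 0, 0, 0]
1 nonzero row, so rank(AM) = 1.

1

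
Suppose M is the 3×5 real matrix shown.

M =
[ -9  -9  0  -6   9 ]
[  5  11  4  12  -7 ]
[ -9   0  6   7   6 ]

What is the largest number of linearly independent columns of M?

Row reduce to echelon form.
R2 ← R2 + (5/9)·R1: [0, 6, 4, 26/3, -2]
R3 ← R3 − R1: [0, 9, 6, 13, -3]
R3 ← R3 − (3/2)·R2: [0, 0, 0, 0, 0]
Echelon form has 2 nonzero rows, so rank(M) = 2.
The rank gives the maximum number of linearly independent columns: 2.

2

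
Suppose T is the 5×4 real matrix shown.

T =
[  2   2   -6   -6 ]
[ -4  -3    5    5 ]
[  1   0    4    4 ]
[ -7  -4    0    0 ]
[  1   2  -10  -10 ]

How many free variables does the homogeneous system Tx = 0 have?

Row reduce to echelon form.
R2 ← R2 + (2)·R1: [0, 1, -7, -7]
R3 ← R3 − (1/2)·R1: [0, -1, 7, 7]
R4 ← R4 + (7/2)·R1: [0, 3, -21, -21]
R5 ← R5 − (1/2)·R1: [0, 1, -7, -7]
R3 ← R3 + R2: [0, 0, 0, 0]
R4 ← R4 − (3)·R2: [0, 0, 0, 0]
R5 ← R5 − R2: [0, 0, 0, 0]
2 nonzero rows, so rank(T) = 2.
T has 4 columns; by rank–nullity, nullity = 4 − 2 = 2.

2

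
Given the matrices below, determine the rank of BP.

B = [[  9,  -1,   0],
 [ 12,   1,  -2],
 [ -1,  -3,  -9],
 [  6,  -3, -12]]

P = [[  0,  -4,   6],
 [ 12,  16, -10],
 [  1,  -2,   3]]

3

First compute BP:
[[-12, -52,  64],
 [ 10, -28,  56],
 [-45, -26,  -3],
 [-48, -48,  30]]
Now row reduce the product.
R2 ← R2 + (5/6)·R1: [0, -214/3, 328/3]
R3 ← R3 − (15/4)·R1: [0, 169, -243]
R4 ← R4 − (4)·R1: [0, 160, -226]
R3 ← R3 + (507/214)·R2: [0, 0, 1715/107]
R4 ← R4 + (240/107)·R2: [0, 0, 2058/107]
R4 ← R4 − (6/5)·R3: [0, 0, 0]
3 nonzero rows, so rank(BP) = 3.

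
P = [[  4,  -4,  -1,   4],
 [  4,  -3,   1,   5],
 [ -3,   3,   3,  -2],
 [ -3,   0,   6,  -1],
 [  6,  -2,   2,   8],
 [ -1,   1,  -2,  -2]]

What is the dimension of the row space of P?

3

Row reduce to echelon form.
R2 ← R2 − R1: [0, 1, 2, 1]
R3 ← R3 + (3/4)·R1: [0, 0, 9/4, 1]
R4 ← R4 + (3/4)·R1: [0, -3, 21/4, 2]
R5 ← R5 − (3/2)·R1: [0, 4, 7/2, 2]
R6 ← R6 + (1/4)·R1: [0, 0, -9/4, -1]
R4 ← R4 + (3)·R2: [0, 0, 45/4, 5]
R5 ← R5 − (4)·R2: [0, 0, -9/2, -2]
R4 ← R4 − (5)·R3: [0, 0, 0, 0]
R5 ← R5 + (2)·R3: [0, 0, 0, 0]
R6 ← R6 + R3: [0, 0, 0, 0]
Echelon form has 3 nonzero rows, so rank(P) = 3.
The row space has dimension equal to the rank: 3.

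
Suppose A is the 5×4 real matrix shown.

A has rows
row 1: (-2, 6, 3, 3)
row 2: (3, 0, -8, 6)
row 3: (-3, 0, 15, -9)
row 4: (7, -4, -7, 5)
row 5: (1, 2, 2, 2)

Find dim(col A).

3

Row reduce to echelon form.
R2 ← R2 + (3/2)·R1: [0, 9, -7/2, 21/2]
R3 ← R3 − (3/2)·R1: [0, -9, 21/2, -27/2]
R4 ← R4 + (7/2)·R1: [0, 17, 7/2, 31/2]
R5 ← R5 + (1/2)·R1: [0, 5, 7/2, 7/2]
R3 ← R3 + R2: [0, 0, 7, -3]
R4 ← R4 − (17/9)·R2: [0, 0, 91/9, -13/3]
R5 ← R5 − (5/9)·R2: [0, 0, 49/9, -7/3]
R4 ← R4 − (13/9)·R3: [0, 0, 0, 0]
R5 ← R5 − (7/9)·R3: [0, 0, 0, 0]
Echelon form has 3 nonzero rows, so rank(A) = 3.
The column space has dimension equal to the rank: 3.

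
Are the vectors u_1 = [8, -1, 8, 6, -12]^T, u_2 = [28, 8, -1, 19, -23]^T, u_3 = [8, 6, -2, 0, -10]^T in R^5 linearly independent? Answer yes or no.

Form the matrix with these vectors as rows and row reduce.
R2 ← R2 − (7/2)·R1: [0, 23/2, -29, -2, 19]
R3 ← R3 − R1: [0, 7, -10, -6, 2]
R3 ← R3 − (14/23)·R2: [0, 0, 176/23, -110/23, -220/23]
3 nonzero rows, so the 3 vectors span a space of dimension 3.
Since 3 = 3, the vectors are linearly independent.

yes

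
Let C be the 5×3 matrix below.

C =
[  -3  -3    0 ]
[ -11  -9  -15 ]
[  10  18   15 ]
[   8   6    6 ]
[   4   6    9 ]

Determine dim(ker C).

0

Row reduce to echelon form.
R2 ← R2 − (11/3)·R1: [0, 2, -15]
R3 ← R3 + (10/3)·R1: [0, 8, 15]
R4 ← R4 + (8/3)·R1: [0, -2, 6]
R5 ← R5 + (4/3)·R1: [0, 2, 9]
R3 ← R3 − (4)·R2: [0, 0, 75]
R4 ← R4 + R2: [0, 0, -9]
R5 ← R5 − R2: [0, 0, 24]
R4 ← R4 + (3/25)·R3: [0, 0, 0]
R5 ← R5 − (8/25)·R3: [0, 0, 0]
3 nonzero rows, so rank(C) = 3.
C has 3 columns; by rank–nullity, nullity = 3 − 3 = 0.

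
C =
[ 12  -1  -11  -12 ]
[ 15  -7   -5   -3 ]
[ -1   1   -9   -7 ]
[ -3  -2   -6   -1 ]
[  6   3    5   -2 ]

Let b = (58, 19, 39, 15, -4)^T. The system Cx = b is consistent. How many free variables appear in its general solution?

1

Row reduce the augmented matrix [C | b].
R2 ← R2 − (5/4)·R1: [0, -23/4, 35/4, 12, -107/2]
R3 ← R3 + (1/12)·R1: [0, 11/12, -119/12, -8, 263/6]
R4 ← R4 + (1/4)·R1: [0, -9/4, -35/4, -4, 59/2]
R5 ← R5 − (1/2)·R1: [0, 7/2, 21/2, 4, -33]
R3 ← R3 + (11/69)·R2: [0, 0, -196/23, -140/23, 812/23]
R4 ← R4 − (9/23)·R2: [0, 0, -280/23, -200/23, 1160/23]
R5 ← R5 + (14/23)·R2: [0, 0, 364/23, 260/23, -1508/23]
R4 ← R4 − (10/7)·R3: [0, 0, 0, 0, 0]
R5 ← R5 + (13/7)·R3: [0, 0, 0, 0, 0]
The echelon form has 3 nonzero rows, and every pivot lies in the first 4 columns, so rank(C) = rank([C|b]) = 3.
The system is consistent.
Free variables = (unknowns) − (rank) = 4 − 3 = 1.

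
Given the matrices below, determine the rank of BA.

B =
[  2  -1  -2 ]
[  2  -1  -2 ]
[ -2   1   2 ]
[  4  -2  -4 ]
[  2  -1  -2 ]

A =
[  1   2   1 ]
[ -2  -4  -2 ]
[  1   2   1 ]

1

First compute BA:
[[  2,   4,   2],
 [  2,   4,   2],
 [ -2,  -4,  -2],
 [  4,   8,   4],
 [  2,   4,   2]]
Now row reduce the product.
R2 ← R2 − R1: [0, 0, 0]
R3 ← R3 + R1: [0, 0, 0]
R4 ← R4 − (2)·R1: [0, 0, 0]
R5 ← R5 − R1: [0, 0, 0]
1 nonzero row, so rank(BA) = 1.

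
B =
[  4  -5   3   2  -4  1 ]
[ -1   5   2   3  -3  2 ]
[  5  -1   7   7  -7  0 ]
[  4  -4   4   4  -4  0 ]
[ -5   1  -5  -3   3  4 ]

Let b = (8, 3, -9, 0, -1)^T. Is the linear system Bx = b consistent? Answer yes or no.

Row reduce the augmented matrix [B | b].
R2 ← R2 + (1/4)·R1: [0, 15/4, 11/4, 7/2, -4, 9/4, 5]
R3 ← R3 − (5/4)·R1: [0, 21/4, 13/4, 9/2, -2, -5/4, -19]
R4 ← R4 − R1: [0, 1, 1, 2, 0, -1, -8]
R5 ← R5 + (5/4)·R1: [0, -21/4, -5/4, -1/2, -2, 21/4, 9]
R3 ← R3 − (7/5)·R2: [0, 0, -3/5, -2/5, 18/5, -22/5, -26]
R4 ← R4 − (4/15)·R2: [0, 0, 4/15, 16/15, 16/15, -8/5, -28/3]
R5 ← R5 + (7/5)·R2: [0, 0, 13/5, 22/5, -38/5, 42/5, 16]
R4 ← R4 + (4/9)·R3: [0, 0, 0, 8/9, 8/3, -32/9, -188/9]
R5 ← R5 + (13/3)·R3: [0, 0, 0, 8/3, 8, -32/3, -290/3]
R5 ← R5 − (3)·R4: [0, 0, 0, 0, 0, 0, -34]
The echelon form has 5 nonzero rows; the last pivot sits in the augmented column, so rank(B) = 4 but rank([B|b]) = 5.
Since the ranks differ, the system is inconsistent.

no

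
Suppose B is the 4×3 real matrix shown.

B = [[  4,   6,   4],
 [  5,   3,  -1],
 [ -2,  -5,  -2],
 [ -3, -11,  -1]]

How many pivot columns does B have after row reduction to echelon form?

Row reduce to echelon form.
R2 ← R2 − (5/4)·R1: [0, -9/2, -6]
R3 ← R3 + (1/2)·R1: [0, -2, 0]
R4 ← R4 + (3/4)·R1: [0, -13/2, 2]
R3 ← R3 − (4/9)·R2: [0, 0, 8/3]
R4 ← R4 − (13/9)·R2: [0, 0, 32/3]
R4 ← R4 − (4)·R3: [0, 0, 0]
Echelon form has 3 nonzero rows, so rank(B) = 3.
Each nonzero row contributes one pivot column: 3 pivot columns.

3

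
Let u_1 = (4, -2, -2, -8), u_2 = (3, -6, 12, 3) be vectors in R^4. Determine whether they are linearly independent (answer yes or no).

Form the matrix with these vectors as rows and row reduce.
R2 ← R2 − (3/4)·R1: [0, -9/2, 27/2, 9]
2 nonzero rows, so the 2 vectors span a space of dimension 2.
Since 2 = 2, the vectors are linearly independent.

yes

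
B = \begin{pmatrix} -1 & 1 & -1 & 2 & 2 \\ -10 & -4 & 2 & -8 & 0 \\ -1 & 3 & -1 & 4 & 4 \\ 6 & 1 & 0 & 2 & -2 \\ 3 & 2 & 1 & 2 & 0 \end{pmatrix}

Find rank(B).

4

Row reduce to echelon form.
R2 ← R2 − (10)·R1: [0, -14, 12, -28, -20]
R3 ← R3 − R1: [0, 2, 0, 2, 2]
R4 ← R4 + (6)·R1: [0, 7, -6, 14, 10]
R5 ← R5 + (3)·R1: [0, 5, -2, 8, 6]
R3 ← R3 + (1/7)·R2: [0, 0, 12/7, -2, -6/7]
R4 ← R4 + (1/2)·R2: [0, 0, 0, 0, 0]
R5 ← R5 + (5/14)·R2: [0, 0, 16/7, -2, -8/7]
R5 ← R5 − (4/3)·R3: [0, 0, 0, 2/3, 0]
Swap R4 ↔ R5
Echelon form has 4 nonzero rows, so rank(B) = 4.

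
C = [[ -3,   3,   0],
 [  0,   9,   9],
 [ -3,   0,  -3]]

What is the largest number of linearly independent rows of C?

Row reduce to echelon form.
R3 ← R3 − R1: [0, -3, -3]
R3 ← R3 + (1/3)·R2: [0, 0, 0]
Echelon form has 2 nonzero rows, so rank(C) = 2.
The rank gives the maximum number of linearly independent rows: 2.

2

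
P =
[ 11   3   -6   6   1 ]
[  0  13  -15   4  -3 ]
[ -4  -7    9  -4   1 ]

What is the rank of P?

Row reduce to echelon form.
R3 ← R3 + (4/11)·R1: [0, -65/11, 75/11, -20/11, 15/11]
R3 ← R3 + (5/11)·R2: [0, 0, 0, 0, 0]
Echelon form has 2 nonzero rows, so rank(P) = 2.

2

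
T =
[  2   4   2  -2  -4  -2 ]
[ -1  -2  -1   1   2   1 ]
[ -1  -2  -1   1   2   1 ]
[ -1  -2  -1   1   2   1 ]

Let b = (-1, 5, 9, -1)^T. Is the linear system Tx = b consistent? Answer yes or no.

Row reduce the augmented matrix [T | b].
R2 ← R2 + (1/2)·R1: [0, 0, 0, 0, 0, 0, 9/2]
R3 ← R3 + (1/2)·R1: [0, 0, 0, 0, 0, 0, 17/2]
R4 ← R4 + (1/2)·R1: [0, 0, 0, 0, 0, 0, -3/2]
R3 ← R3 − (17/9)·R2: [0, 0, 0, 0, 0, 0, 0]
R4 ← R4 + (1/3)·R2: [0, 0, 0, 0, 0, 0, 0]
The echelon form has 2 nonzero rows; the last pivot sits in the augmented column, so rank(T) = 1 but rank([T|b]) = 2.
Since the ranks differ, the system is inconsistent.

no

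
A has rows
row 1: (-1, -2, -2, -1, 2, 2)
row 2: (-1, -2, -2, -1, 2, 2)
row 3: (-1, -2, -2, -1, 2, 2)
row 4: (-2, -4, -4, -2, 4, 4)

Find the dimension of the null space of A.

Row reduce to echelon form.
R2 ← R2 − R1: [0, 0, 0, 0, 0, 0]
R3 ← R3 − R1: [0, 0, 0, 0, 0, 0]
R4 ← R4 − (2)·R1: [0, 0, 0, 0, 0, 0]
1 nonzero row, so rank(A) = 1.
A has 6 columns; by rank–nullity, nullity = 6 − 1 = 5.

5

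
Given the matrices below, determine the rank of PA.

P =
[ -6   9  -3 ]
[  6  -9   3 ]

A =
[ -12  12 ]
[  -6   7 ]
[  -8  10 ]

First compute PA:
[[ 42, -39],
 [-42,  39]]
Now row reduce the product.
R2 ← R2 + R1: [0, 0]
1 nonzero row, so rank(PA) = 1.

1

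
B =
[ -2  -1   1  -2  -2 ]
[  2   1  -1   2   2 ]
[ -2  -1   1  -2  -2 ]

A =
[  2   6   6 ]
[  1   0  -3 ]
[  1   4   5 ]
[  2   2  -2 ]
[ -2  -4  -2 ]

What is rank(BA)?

First compute BA:
[[ -4,  -4,   4],
 [  4,   4,  -4],
 [ -4,  -4,   4]]
Now row reduce the product.
R2 ← R2 + R1: [0, 0, 0]
R3 ← R3 − R1: [0, 0, 0]
1 nonzero row, so rank(BA) = 1.

1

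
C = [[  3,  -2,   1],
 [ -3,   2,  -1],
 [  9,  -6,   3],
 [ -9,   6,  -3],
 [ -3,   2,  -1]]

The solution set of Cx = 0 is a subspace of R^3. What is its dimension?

Row reduce to echelon form.
R2 ← R2 + R1: [0, 0, 0]
R3 ← R3 − (3)·R1: [0, 0, 0]
R4 ← R4 + (3)·R1: [0, 0, 0]
R5 ← R5 + R1: [0, 0, 0]
1 nonzero row, so rank(C) = 1.
C has 3 columns; by rank–nullity, nullity = 3 − 1 = 2.

2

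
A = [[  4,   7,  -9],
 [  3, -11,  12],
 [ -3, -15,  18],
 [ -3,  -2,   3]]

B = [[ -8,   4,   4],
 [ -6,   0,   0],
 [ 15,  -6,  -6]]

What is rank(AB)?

2

First compute AB:
[[-209,  70,  70],
 [222, -60, -60],
 [384, -120, -120],
 [ 81, -30, -30]]
Now row reduce the product.
R2 ← R2 + (222/209)·R1: [0, 3000/209, 3000/209]
R3 ← R3 + (384/209)·R1: [0, 1800/209, 1800/209]
R4 ← R4 + (81/209)·R1: [0, -600/209, -600/209]
R3 ← R3 − (3/5)·R2: [0, 0, 0]
R4 ← R4 + (1/5)·R2: [0, 0, 0]
2 nonzero rows, so rank(AB) = 2.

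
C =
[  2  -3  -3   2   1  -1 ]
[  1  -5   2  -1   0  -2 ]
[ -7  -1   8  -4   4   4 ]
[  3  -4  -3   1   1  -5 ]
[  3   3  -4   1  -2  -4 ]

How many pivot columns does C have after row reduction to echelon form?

Row reduce to echelon form.
R2 ← R2 − (1/2)·R1: [0, -7/2, 7/2, -2, -1/2, -3/2]
R3 ← R3 + (7/2)·R1: [0, -23/2, -5/2, 3, 15/2, 1/2]
R4 ← R4 − (3/2)·R1: [0, 1/2, 3/2, -2, -1/2, -7/2]
R5 ← R5 − (3/2)·R1: [0, 15/2, 1/2, -2, -7/2, -5/2]
R3 ← R3 − (23/7)·R2: [0, 0, -14, 67/7, 64/7, 38/7]
R4 ← R4 + (1/7)·R2: [0, 0, 2, -16/7, -4/7, -26/7]
R5 ← R5 + (15/7)·R2: [0, 0, 8, -44/7, -32/7, -40/7]
R4 ← R4 + (1/7)·R3: [0, 0, 0, -45/49, 36/49, -144/49]
R5 ← R5 + (4/7)·R3: [0, 0, 0, -40/49, 32/49, -128/49]
R5 ← R5 − (8/9)·R4: [0, 0, 0, 0, 0, 0]
Echelon form has 4 nonzero rows, so rank(C) = 4.
Each nonzero row contributes one pivot column: 4 pivot columns.

4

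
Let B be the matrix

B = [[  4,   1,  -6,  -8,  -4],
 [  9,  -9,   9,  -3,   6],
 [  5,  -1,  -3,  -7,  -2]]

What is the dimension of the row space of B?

Row reduce to echelon form.
R2 ← R2 − (9/4)·R1: [0, -45/4, 45/2, 15, 15]
R3 ← R3 − (5/4)·R1: [0, -9/4, 9/2, 3, 3]
R3 ← R3 − (1/5)·R2: [0, 0, 0, 0, 0]
Echelon form has 2 nonzero rows, so rank(B) = 2.
The row space has dimension equal to the rank: 2.

2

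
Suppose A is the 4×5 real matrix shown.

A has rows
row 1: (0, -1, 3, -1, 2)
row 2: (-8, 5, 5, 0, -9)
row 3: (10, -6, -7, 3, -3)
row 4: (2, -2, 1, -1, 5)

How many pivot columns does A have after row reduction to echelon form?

Row reduce to echelon form.
Swap R1 ↔ R2
R3 ← R3 + (5/4)·R1: [0, 1/4, -3/4, 3, -57/4]
R4 ← R4 + (1/4)·R1: [0, -3/4, 9/4, -1, 11/4]
R3 ← R3 + (1/4)·R2: [0, 0, 0, 11/4, -55/4]
R4 ← R4 − (3/4)·R2: [0, 0, 0, -1/4, 5/4]
R4 ← R4 + (1/11)·R3: [0, 0, 0, 0, 0]
Echelon form has 3 nonzero rows, so rank(A) = 3.
Each nonzero row contributes one pivot column: 3 pivot columns.

3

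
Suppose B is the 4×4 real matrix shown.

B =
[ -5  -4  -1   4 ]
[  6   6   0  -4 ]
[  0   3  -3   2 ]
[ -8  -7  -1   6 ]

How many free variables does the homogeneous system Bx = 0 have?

Row reduce to echelon form.
R2 ← R2 + (6/5)·R1: [0, 6/5, -6/5, 4/5]
R4 ← R4 − (8/5)·R1: [0, -3/5, 3/5, -2/5]
R3 ← R3 − (5/2)·R2: [0, 0, 0, 0]
R4 ← R4 + (1/2)·R2: [0, 0, 0, 0]
2 nonzero rows, so rank(B) = 2.
B has 4 columns; by rank–nullity, nullity = 4 − 2 = 2.

2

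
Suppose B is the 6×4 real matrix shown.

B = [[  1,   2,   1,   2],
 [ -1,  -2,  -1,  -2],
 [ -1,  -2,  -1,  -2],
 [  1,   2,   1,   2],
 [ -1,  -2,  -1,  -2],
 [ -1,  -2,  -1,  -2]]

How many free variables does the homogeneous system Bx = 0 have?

Row reduce to echelon form.
R2 ← R2 + R1: [0, 0, 0, 0]
R3 ← R3 + R1: [0, 0, 0, 0]
R4 ← R4 − R1: [0, 0, 0, 0]
R5 ← R5 + R1: [0, 0, 0, 0]
R6 ← R6 + R1: [0, 0, 0, 0]
1 nonzero row, so rank(B) = 1.
B has 4 columns; by rank–nullity, nullity = 4 − 1 = 3.

3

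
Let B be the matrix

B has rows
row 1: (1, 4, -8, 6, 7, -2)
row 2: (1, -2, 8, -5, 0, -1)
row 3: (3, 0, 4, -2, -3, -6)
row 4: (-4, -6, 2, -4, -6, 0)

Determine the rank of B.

Row reduce to echelon form.
R2 ← R2 − R1: [0, -6, 16, -11, -7, 1]
R3 ← R3 − (3)·R1: [0, -12, 28, -20, -24, 0]
R4 ← R4 + (4)·R1: [0, 10, -30, 20, 22, -8]
R3 ← R3 − (2)·R2: [0, 0, -4, 2, -10, -2]
R4 ← R4 + (5/3)·R2: [0, 0, -10/3, 5/3, 31/3, -19/3]
R4 ← R4 − (5/6)·R3: [0, 0, 0, 0, 56/3, -14/3]
Echelon form has 4 nonzero rows, so rank(B) = 4.

4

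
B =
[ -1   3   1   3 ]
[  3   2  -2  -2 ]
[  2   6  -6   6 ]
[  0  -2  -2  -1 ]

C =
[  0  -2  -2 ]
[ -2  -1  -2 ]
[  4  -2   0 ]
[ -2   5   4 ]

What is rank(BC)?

2

First compute BC:
[[ -8,  12,   8],
 [ -8, -14, -18],
 [-48,  32,   8],
 [ -2,   1,   0]]
Now row reduce the product.
R2 ← R2 − R1: [0, -26, -26]
R3 ← R3 − (6)·R1: [0, -40, -40]
R4 ← R4 − (1/4)·R1: [0, -2, -2]
R3 ← R3 − (20/13)·R2: [0, 0, 0]
R4 ← R4 − (1/13)·R2: [0, 0, 0]
2 nonzero rows, so rank(BC) = 2.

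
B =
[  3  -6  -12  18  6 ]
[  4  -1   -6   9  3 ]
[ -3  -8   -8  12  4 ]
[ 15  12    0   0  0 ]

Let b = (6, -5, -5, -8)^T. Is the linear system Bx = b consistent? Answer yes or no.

Row reduce the augmented matrix [B | b].
R2 ← R2 − (4/3)·R1: [0, 7, 10, -15, -5, -13]
R3 ← R3 + R1: [0, -14, -20, 30, 10, 1]
R4 ← R4 − (5)·R1: [0, 42, 60, -90, -30, -38]
R3 ← R3 + (2)·R2: [0, 0, 0, 0, 0, -25]
R4 ← R4 − (6)·R2: [0, 0, 0, 0, 0, 40]
R4 ← R4 + (8/5)·R3: [0, 0, 0, 0, 0, 0]
The echelon form has 3 nonzero rows; the last pivot sits in the augmented column, so rank(B) = 2 but rank([B|b]) = 3.
Since the ranks differ, the system is inconsistent.

no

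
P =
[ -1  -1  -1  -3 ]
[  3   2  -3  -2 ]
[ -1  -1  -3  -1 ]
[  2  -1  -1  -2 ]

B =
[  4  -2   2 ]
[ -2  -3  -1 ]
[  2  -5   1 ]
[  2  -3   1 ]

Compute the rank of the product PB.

2

First compute PB:
[[-10,  19,  -5],
 [ -2,   9,  -1],
 [-10,  23,  -5],
 [  4,  10,   2]]
Now row reduce the product.
R2 ← R2 − (1/5)·R1: [0, 26/5, 0]
R3 ← R3 − R1: [0, 4, 0]
R4 ← R4 + (2/5)·R1: [0, 88/5, 0]
R3 ← R3 − (10/13)·R2: [0, 0, 0]
R4 ← R4 − (44/13)·R2: [0, 0, 0]
2 nonzero rows, so rank(PB) = 2.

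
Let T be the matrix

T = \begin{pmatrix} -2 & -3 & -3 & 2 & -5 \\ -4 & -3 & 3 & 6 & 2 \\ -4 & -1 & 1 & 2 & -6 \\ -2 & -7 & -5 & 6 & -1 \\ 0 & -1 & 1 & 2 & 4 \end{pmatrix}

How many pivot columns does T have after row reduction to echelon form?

Row reduce to echelon form.
R2 ← R2 − (2)·R1: [0, 3, 9, 2, 12]
R3 ← R3 − (2)·R1: [0, 5, 7, -2, 4]
R4 ← R4 − R1: [0, -4, -2, 4, 4]
R3 ← R3 − (5/3)·R2: [0, 0, -8, -16/3, -16]
R4 ← R4 + (4/3)·R2: [0, 0, 10, 20/3, 20]
R5 ← R5 + (1/3)·R2: [0, 0, 4, 8/3, 8]
R4 ← R4 + (5/4)·R3: [0, 0, 0, 0, 0]
R5 ← R5 + (1/2)·R3: [0, 0, 0, 0, 0]
Echelon form has 3 nonzero rows, so rank(T) = 3.
Each nonzero row contributes one pivot column: 3 pivot columns.

3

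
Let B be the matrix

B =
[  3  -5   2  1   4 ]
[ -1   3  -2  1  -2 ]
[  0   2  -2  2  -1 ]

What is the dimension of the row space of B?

Row reduce to echelon form.
R2 ← R2 + (1/3)·R1: [0, 4/3, -4/3, 4/3, -2/3]
R3 ← R3 − (3/2)·R2: [0, 0, 0, 0, 0]
Echelon form has 2 nonzero rows, so rank(B) = 2.
The row space has dimension equal to the rank: 2.

2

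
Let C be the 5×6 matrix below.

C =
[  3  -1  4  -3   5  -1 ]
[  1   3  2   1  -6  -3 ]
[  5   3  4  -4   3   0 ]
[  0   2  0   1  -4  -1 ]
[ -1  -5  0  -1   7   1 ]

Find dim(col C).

3

Row reduce to echelon form.
R2 ← R2 − (1/3)·R1: [0, 10/3, 2/3, 2, -23/3, -8/3]
R3 ← R3 − (5/3)·R1: [0, 14/3, -8/3, 1, -16/3, 5/3]
R5 ← R5 + (1/3)·R1: [0, -16/3, 4/3, -2, 26/3, 2/3]
R3 ← R3 − (7/5)·R2: [0, 0, -18/5, -9/5, 27/5, 27/5]
R4 ← R4 − (3/5)·R2: [0, 0, -2/5, -1/5, 3/5, 3/5]
R5 ← R5 + (8/5)·R2: [0, 0, 12/5, 6/5, -18/5, -18/5]
R4 ← R4 − (1/9)·R3: [0, 0, 0, 0, 0, 0]
R5 ← R5 + (2/3)·R3: [0, 0, 0, 0, 0, 0]
Echelon form has 3 nonzero rows, so rank(C) = 3.
The column space has dimension equal to the rank: 3.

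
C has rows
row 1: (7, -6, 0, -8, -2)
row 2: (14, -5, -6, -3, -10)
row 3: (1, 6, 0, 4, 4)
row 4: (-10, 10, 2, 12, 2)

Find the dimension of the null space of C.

Row reduce to echelon form.
R2 ← R2 − (2)·R1: [0, 7, -6, 13, -6]
R3 ← R3 − (1/7)·R1: [0, 48/7, 0, 36/7, 30/7]
R4 ← R4 + (10/7)·R1: [0, 10/7, 2, 4/7, -6/7]
R3 ← R3 − (48/49)·R2: [0, 0, 288/49, -372/49, 498/49]
R4 ← R4 − (10/49)·R2: [0, 0, 158/49, -102/49, 18/49]
R4 ← R4 − (79/144)·R3: [0, 0, 0, 25/12, -125/24]
4 nonzero rows, so rank(C) = 4.
C has 5 columns; by rank–nullity, nullity = 5 − 4 = 1.

1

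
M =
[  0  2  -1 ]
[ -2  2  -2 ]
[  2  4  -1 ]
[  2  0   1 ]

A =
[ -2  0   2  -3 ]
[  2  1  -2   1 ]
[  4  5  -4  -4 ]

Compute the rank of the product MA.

1

First compute MA:
[[  0,  -3,   0,   6],
 [  0,  -8,   0,  16],
 [  0,  -1,   0,   2],
 [  0,   5,   0, -10]]
Now row reduce the product.
R2 ← R2 − (8/3)·R1: [0, 0, 0, 0]
R3 ← R3 − (1/3)·R1: [0, 0, 0, 0]
R4 ← R4 + (5/3)·R1: [0, 0, 0, 0]
1 nonzero row, so rank(MA) = 1.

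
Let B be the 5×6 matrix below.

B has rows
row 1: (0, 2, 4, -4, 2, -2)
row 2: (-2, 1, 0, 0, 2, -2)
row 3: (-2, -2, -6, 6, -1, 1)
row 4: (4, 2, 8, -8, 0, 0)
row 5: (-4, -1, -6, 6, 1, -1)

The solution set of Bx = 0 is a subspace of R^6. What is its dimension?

Row reduce to echelon form.
Swap R1 ↔ R2
R3 ← R3 − R1: [0, -3, -6, 6, -3, 3]
R4 ← R4 + (2)·R1: [0, 4, 8, -8, 4, -4]
R5 ← R5 − (2)·R1: [0, -3, -6, 6, -3, 3]
R3 ← R3 + (3/2)·R2: [0, 0, 0, 0, 0, 0]
R4 ← R4 − (2)·R2: [0, 0, 0, 0, 0, 0]
R5 ← R5 + (3/2)·R2: [0, 0, 0, 0, 0, 0]
2 nonzero rows, so rank(B) = 2.
B has 6 columns; by rank–nullity, nullity = 6 − 2 = 4.

4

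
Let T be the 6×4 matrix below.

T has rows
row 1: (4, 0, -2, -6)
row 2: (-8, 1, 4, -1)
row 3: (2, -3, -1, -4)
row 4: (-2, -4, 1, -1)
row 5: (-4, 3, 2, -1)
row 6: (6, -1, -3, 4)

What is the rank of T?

Row reduce to echelon form.
R2 ← R2 + (2)·R1: [0, 1, 0, -13]
R3 ← R3 − (1/2)·R1: [0, -3, 0, -1]
R4 ← R4 + (1/2)·R1: [0, -4, 0, -4]
R5 ← R5 + R1: [0, 3, 0, -7]
R6 ← R6 − (3/2)·R1: [0, -1, 0, 13]
R3 ← R3 + (3)·R2: [0, 0, 0, -40]
R4 ← R4 + (4)·R2: [0, 0, 0, -56]
R5 ← R5 − (3)·R2: [0, 0, 0, 32]
R6 ← R6 + R2: [0, 0, 0, 0]
R4 ← R4 − (7/5)·R3: [0, 0, 0, 0]
R5 ← R5 + (4/5)·R3: [0, 0, 0, 0]
Echelon form has 3 nonzero rows, so rank(T) = 3.

3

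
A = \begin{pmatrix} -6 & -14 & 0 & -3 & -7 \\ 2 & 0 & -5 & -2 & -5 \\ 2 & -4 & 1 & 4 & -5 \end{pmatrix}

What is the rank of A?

Row reduce to echelon form.
R2 ← R2 + (1/3)·R1: [0, -14/3, -5, -3, -22/3]
R3 ← R3 + (1/3)·R1: [0, -26/3, 1, 3, -22/3]
R3 ← R3 − (13/7)·R2: [0, 0, 72/7, 60/7, 44/7]
Echelon form has 3 nonzero rows, so rank(A) = 3.

3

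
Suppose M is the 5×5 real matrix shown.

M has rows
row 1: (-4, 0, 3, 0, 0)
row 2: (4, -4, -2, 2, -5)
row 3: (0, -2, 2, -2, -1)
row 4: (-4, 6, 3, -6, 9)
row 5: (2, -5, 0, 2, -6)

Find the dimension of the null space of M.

Row reduce to echelon form.
R2 ← R2 + R1: [0, -4, 1, 2, -5]
R4 ← R4 − R1: [0, 6, 0, -6, 9]
R5 ← R5 + (1/2)·R1: [0, -5, 3/2, 2, -6]
R3 ← R3 − (1/2)·R2: [0, 0, 3/2, -3, 3/2]
R4 ← R4 + (3/2)·R2: [0, 0, 3/2, -3, 3/2]
R5 ← R5 − (5/4)·R2: [0, 0, 1/4, -1/2, 1/4]
R4 ← R4 − R3: [0, 0, 0, 0, 0]
R5 ← R5 − (1/6)·R3: [0, 0, 0, 0, 0]
3 nonzero rows, so rank(M) = 3.
M has 5 columns; by rank–nullity, nullity = 5 − 3 = 2.

2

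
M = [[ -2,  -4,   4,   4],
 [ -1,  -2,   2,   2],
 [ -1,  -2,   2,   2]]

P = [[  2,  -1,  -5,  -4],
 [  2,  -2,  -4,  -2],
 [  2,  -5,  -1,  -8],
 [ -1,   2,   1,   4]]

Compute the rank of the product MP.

1

First compute MP:
[[ -8,  -2,  26,   0],
 [ -4,  -1,  13,   0],
 [ -4,  -1,  13,   0]]
Now row reduce the product.
R2 ← R2 − (1/2)·R1: [0, 0, 0, 0]
R3 ← R3 − (1/2)·R1: [0, 0, 0, 0]
1 nonzero row, so rank(MP) = 1.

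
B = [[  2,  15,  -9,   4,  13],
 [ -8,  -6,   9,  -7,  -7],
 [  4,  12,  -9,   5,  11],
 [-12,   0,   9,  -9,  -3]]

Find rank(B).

2

Row reduce to echelon form.
R2 ← R2 + (4)·R1: [0, 54, -27, 9, 45]
R3 ← R3 − (2)·R1: [0, -18, 9, -3, -15]
R4 ← R4 + (6)·R1: [0, 90, -45, 15, 75]
R3 ← R3 + (1/3)·R2: [0, 0, 0, 0, 0]
R4 ← R4 − (5/3)·R2: [0, 0, 0, 0, 0]
Echelon form has 2 nonzero rows, so rank(B) = 2.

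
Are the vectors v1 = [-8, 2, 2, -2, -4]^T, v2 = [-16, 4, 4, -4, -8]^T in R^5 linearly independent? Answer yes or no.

no

Form the matrix with these vectors as rows and row reduce.
R2 ← R2 − (2)·R1: [0, 0, 0, 0, 0]
1 nonzero row, so the 2 vectors span a space of dimension 1.
Since 1 < 2, the vectors are linearly dependent.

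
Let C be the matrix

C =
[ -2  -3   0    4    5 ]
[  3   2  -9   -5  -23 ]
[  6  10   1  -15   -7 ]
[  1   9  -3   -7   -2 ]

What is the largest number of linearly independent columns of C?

4

Row reduce to echelon form.
R2 ← R2 + (3/2)·R1: [0, -5/2, -9, 1, -31/2]
R3 ← R3 + (3)·R1: [0, 1, 1, -3, 8]
R4 ← R4 + (1/2)·R1: [0, 15/2, -3, -5, 1/2]
R3 ← R3 + (2/5)·R2: [0, 0, -13/5, -13/5, 9/5]
R4 ← R4 + (3)·R2: [0, 0, -30, -2, -46]
R4 ← R4 − (150/13)·R3: [0, 0, 0, 28, -868/13]
Echelon form has 4 nonzero rows, so rank(C) = 4.
The rank gives the maximum number of linearly independent columns: 4.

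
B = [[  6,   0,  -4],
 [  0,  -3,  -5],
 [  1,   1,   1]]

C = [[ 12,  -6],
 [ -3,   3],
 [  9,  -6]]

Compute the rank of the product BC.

2

First compute BC:
[[ 36, -12],
 [-36,  21],
 [ 18,  -9]]
Now row reduce the product.
R2 ← R2 + R1: [0, 9]
R3 ← R3 − (1/2)·R1: [0, -3]
R3 ← R3 + (1/3)·R2: [0, 0]
2 nonzero rows, so rank(BC) = 2.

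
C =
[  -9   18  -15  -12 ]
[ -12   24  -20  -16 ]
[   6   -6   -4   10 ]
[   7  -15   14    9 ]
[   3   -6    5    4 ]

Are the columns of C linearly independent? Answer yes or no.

Row reduce C to echelon form.
R2 ← R2 − (4/3)·R1: [0, 0, 0, 0]
R3 ← R3 + (2/3)·R1: [0, 6, -14, 2]
R4 ← R4 + (7/9)·R1: [0, -1, 7/3, -1/3]
R5 ← R5 + (1/3)·R1: [0, 0, 0, 0]
Swap R2 ↔ R3
R4 ← R4 + (1/6)·R2: [0, 0, 0, 0]
2 pivots among 4 columns.
Only 2 < 4 pivot columns, so the columns are linearly dependent.

no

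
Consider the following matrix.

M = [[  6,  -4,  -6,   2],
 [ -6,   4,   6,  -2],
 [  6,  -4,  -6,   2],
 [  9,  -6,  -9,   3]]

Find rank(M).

Row reduce to echelon form.
R2 ← R2 + R1: [0, 0, 0, 0]
R3 ← R3 − R1: [0, 0, 0, 0]
R4 ← R4 − (3/2)·R1: [0, 0, 0, 0]
Echelon form has 1 nonzero row, so rank(M) = 1.

1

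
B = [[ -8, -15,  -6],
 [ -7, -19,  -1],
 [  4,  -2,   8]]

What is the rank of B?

3

Row reduce to echelon form.
R2 ← R2 − (7/8)·R1: [0, -47/8, 17/4]
R3 ← R3 + (1/2)·R1: [0, -19/2, 5]
R3 ← R3 − (76/47)·R2: [0, 0, -88/47]
Echelon form has 3 nonzero rows, so rank(B) = 3.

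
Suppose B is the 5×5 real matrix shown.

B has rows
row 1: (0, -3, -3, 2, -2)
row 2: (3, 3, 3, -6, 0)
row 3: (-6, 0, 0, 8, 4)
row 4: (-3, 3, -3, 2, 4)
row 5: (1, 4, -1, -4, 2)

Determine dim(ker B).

Row reduce to echelon form.
Swap R1 ↔ R2
R3 ← R3 + (2)·R1: [0, 6, 6, -4, 4]
R4 ← R4 + R1: [0, 6, 0, -4, 4]
R5 ← R5 − (1/3)·R1: [0, 3, -2, -2, 2]
R3 ← R3 + (2)·R2: [0, 0, 0, 0, 0]
R4 ← R4 + (2)·R2: [0, 0, -6, 0, 0]
R5 ← R5 + R2: [0, 0, -5, 0, 0]
Swap R3 ↔ R4
R5 ← R5 − (5/6)·R3: [0, 0, 0, 0, 0]
3 nonzero rows, so rank(B) = 3.
B has 5 columns; by rank–nullity, nullity = 5 − 3 = 2.

2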